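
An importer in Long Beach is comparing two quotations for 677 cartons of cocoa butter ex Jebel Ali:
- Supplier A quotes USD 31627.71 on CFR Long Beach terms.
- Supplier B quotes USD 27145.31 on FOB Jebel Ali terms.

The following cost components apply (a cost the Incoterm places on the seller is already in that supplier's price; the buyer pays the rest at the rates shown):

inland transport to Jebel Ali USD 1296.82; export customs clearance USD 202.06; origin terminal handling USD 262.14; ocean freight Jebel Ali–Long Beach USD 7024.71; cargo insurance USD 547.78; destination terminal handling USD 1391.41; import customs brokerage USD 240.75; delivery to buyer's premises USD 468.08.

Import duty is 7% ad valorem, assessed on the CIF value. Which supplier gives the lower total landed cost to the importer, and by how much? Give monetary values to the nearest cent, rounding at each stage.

Supplier A (CFR):
CIF value = CFR price + insurance = 31627.71 + 547.78 = 32175.49
Import duty = 32175.49 × 7% = 2252.28
Buyer bears (A): 547.78 + 1391.41 + 240.75 + 468.08 = 2648.02
Landed cost (A) = invoice 31627.71 + 2648.02 + duty 2252.28 = 36528.01
Supplier B (FOB):
CIF value = FOB price + freight + insurance = 27145.31 + 7024.71 + 547.78 = 34717.80
Import duty = 34717.80 × 7% = 2430.25
Buyer bears (B): 7024.71 + 547.78 + 1391.41 + 240.75 + 468.08 = 9672.73
Landed cost (B) = invoice 27145.31 + 9672.73 + duty 2430.25 = 39248.29
Difference = |36528.01 − 39248.29| = 2720.28

Supplier A is cheaper by USD 2720.28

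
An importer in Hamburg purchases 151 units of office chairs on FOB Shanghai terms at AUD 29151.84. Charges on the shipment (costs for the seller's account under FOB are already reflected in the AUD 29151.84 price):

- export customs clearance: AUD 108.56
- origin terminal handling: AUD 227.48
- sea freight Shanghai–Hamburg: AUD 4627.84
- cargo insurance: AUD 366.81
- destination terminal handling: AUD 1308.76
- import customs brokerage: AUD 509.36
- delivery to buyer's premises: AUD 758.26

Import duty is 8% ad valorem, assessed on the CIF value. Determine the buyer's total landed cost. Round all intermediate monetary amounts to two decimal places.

FOB: the seller bears costs until goods are on board at the origin port; the buyer bears freight, insurance and all costs thereafter.
Already in the invoice (seller's account under FOB): export clearance, origin terminal — exclude.
CIF value = FOB price + freight + insurance = 29151.84 + 4627.84 + 366.81 = 34146.49
Import duty = 34146.49 × 8% = 2731.72
Buyer bears: freight 4627.84 + insurance 366.81 + destination terminal 1308.76 + brokerage 509.36 + delivery 758.26 + duty 2731.72 = 10302.75
Landed cost = invoice 29151.84 + 10302.75 = 39454.59

Total landed cost: AUD 39454.59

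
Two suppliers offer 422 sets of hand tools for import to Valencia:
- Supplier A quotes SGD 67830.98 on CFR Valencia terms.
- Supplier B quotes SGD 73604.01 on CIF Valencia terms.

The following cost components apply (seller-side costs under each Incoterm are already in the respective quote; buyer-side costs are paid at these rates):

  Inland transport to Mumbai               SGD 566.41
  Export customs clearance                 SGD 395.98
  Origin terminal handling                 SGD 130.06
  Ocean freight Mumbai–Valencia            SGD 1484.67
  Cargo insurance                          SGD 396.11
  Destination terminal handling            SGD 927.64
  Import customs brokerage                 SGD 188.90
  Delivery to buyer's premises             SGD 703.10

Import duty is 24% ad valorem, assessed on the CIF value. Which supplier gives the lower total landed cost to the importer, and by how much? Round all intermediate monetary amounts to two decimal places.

Supplier A is cheaper by SGD 6667.38

Supplier A (CFR):
CIF value = CFR price + insurance = 67830.98 + 396.11 = 68227.09
Import duty = 68227.09 × 24% = 16374.50
Buyer bears (A): 396.11 + 927.64 + 188.90 + 703.10 = 2215.75
Landed cost (A) = invoice 67830.98 + 2215.75 + duty 16374.50 = 86421.23
Supplier B (CIF):
The CIF price already equals the CIF value: 73604.01
Import duty = 73604.01 × 24% = 17664.96
Buyer bears (B): 927.64 + 188.90 + 703.10 = 1819.64
Landed cost (B) = invoice 73604.01 + 1819.64 + duty 17664.96 = 93088.61
Difference = |86421.23 − 93088.61| = 6667.38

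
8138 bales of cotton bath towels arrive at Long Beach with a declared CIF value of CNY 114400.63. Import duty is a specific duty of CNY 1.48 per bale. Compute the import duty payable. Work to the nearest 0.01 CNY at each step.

Import duty: CNY 12044.24

Import duty = 8138 × 1.48 = 12044.24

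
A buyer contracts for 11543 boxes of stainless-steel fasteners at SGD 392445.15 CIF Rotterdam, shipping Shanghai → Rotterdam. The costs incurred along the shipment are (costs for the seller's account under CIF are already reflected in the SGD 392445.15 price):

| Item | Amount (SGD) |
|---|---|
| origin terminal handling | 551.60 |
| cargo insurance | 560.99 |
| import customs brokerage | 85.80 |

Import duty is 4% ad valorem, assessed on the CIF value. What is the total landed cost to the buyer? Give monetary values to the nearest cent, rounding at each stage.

CIF: the seller pays costs through ocean freight and marine insurance to the destination port.
Already in the invoice (seller's account under CIF): origin terminal, insurance — exclude.
The CIF price already equals the CIF value: 392445.15
Import duty = 392445.15 × 4% = 15697.81
Buyer bears: brokerage 85.80 + duty 15697.81 = 15783.61
Landed cost = invoice 392445.15 + 15783.61 = 408228.76

Total landed cost: SGD 408228.76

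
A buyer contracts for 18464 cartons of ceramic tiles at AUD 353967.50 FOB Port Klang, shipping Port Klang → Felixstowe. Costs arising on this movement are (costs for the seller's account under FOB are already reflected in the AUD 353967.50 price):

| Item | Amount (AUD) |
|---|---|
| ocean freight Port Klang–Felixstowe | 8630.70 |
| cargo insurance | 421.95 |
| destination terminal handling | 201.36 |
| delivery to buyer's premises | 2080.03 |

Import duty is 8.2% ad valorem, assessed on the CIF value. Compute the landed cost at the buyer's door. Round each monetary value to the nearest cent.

Total landed cost: AUD 395069.19

FOB: the seller bears costs until goods are on board at the origin port; the buyer bears freight, insurance and all costs thereafter.
CIF value = FOB price + freight + insurance = 353967.50 + 8630.70 + 421.95 = 363020.15
Import duty = 363020.15 × 8.2% = 29767.65
Buyer bears: freight 8630.70 + insurance 421.95 + destination terminal 201.36 + delivery 2080.03 + duty 29767.65 = 41101.69
Landed cost = invoice 353967.50 + 41101.69 = 395069.19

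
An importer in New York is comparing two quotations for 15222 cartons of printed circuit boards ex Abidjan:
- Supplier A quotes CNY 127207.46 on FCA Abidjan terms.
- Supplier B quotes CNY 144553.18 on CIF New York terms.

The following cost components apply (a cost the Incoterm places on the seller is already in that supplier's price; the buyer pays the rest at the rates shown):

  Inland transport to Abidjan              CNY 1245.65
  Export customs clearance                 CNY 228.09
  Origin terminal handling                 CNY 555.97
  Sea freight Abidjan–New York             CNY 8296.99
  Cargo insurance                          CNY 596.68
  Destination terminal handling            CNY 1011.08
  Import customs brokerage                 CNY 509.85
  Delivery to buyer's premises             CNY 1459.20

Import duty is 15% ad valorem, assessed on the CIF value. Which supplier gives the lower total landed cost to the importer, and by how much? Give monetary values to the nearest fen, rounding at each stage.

Supplier A is cheaper by CNY 9080.49

Supplier A (FCA):
CIF value = FCA price + origin terminal + freight + insurance = 127207.46 + 555.97 + 8296.99 + 596.68 = 136657.10
Import duty = 136657.10 × 15% = 20498.57
Buyer bears (A): 555.97 + 8296.99 + 596.68 + 1011.08 + 509.85 + 1459.20 = 12429.77
Landed cost (A) = invoice 127207.46 + 12429.77 + duty 20498.57 = 160135.80
Supplier B (CIF):
The CIF price already equals the CIF value: 144553.18
Import duty = 144553.18 × 15% = 21682.98
Buyer bears (B): 1011.08 + 509.85 + 1459.20 = 2980.13
Landed cost (B) = invoice 144553.18 + 2980.13 + duty 21682.98 = 169216.29
Difference = |160135.80 − 169216.29| = 9080.49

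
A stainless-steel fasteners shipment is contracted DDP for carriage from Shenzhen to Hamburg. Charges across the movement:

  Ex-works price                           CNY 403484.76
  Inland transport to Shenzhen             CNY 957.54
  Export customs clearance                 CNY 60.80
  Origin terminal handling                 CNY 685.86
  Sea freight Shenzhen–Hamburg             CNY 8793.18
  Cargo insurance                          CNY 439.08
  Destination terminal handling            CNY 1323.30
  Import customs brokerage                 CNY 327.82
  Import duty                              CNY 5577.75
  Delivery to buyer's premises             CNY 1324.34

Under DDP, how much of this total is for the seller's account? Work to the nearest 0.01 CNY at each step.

DDP: the seller bears all costs including import duty.
Seller's account: goods 403484.76 + inland to port 957.54 + export clearance 60.80 + origin terminal 685.86 + freight 8793.18 + insurance 439.08 + destination terminal 1323.30 + brokerage 327.82 + duty 5577.75 + delivery 1324.34 = 422974.43
Buyer's account: 0.00

Seller's account: CNY 422974.43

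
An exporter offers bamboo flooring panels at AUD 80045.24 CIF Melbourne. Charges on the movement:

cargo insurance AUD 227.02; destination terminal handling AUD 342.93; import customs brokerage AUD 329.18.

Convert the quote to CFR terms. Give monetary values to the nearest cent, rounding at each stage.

CFR price: AUD 79818.22

Not relevant to the conversion: brokerage, destination terminal — on the buyer under both terms; not part of either seller's price.
From CIF to CFR, the seller no longer bears: insurance.
CFR price = 80045.24 − 227.02 = 79818.22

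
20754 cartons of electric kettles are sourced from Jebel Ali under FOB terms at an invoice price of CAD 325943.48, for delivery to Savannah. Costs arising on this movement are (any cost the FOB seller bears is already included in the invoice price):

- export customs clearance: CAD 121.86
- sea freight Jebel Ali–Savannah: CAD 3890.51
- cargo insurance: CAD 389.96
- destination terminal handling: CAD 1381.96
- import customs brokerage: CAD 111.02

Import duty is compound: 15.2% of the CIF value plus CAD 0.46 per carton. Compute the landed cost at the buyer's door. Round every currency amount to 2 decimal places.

Total landed cost: CAD 391457.81

FOB: the seller bears costs until goods are on board at the origin port; the buyer bears freight, insurance and all costs thereafter.
Already in the invoice (seller's account under FOB): export clearance — exclude.
CIF value = FOB price + freight + insurance = 325943.48 + 3890.51 + 389.96 = 330223.95
Ad valorem component: 330223.95 × 15.2% = 50194.04
Specific component: 20754 × 0.46 = 9546.84
Import duty = 50194.04 + 9546.84 = 59740.88
Buyer bears: freight 3890.51 + insurance 389.96 + destination terminal 1381.96 + brokerage 111.02 + duty 59740.88 = 65514.33
Landed cost = invoice 325943.48 + 65514.33 = 391457.81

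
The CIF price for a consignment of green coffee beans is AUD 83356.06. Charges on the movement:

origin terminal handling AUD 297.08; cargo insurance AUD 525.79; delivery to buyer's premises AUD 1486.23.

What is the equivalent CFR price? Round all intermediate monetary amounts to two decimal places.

Not relevant to the conversion: origin terminal — on the seller under both CIF and CFR; already in the CIF price and stays in the CFR price. delivery — on the buyer under both terms; not part of either seller's price.
From CIF to CFR, the seller no longer bears: insurance.
CFR price = 83356.06 − 525.79 = 82830.27

CFR price: AUD 82830.27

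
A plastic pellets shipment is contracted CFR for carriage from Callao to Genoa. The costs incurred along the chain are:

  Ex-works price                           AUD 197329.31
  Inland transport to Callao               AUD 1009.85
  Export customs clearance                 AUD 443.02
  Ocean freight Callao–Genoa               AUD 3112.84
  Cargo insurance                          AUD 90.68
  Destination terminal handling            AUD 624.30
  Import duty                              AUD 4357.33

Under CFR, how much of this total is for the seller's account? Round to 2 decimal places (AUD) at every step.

Seller's account: AUD 201895.02

CFR: the seller pays costs through ocean freight to the destination port, but not insurance.
Seller's account: goods 197329.31 + inland to port 1009.85 + export clearance 443.02 + freight 3112.84 = 201895.02
Buyer's account: insurance 90.68 + destination terminal 624.30 + duty 4357.33 = 5072.31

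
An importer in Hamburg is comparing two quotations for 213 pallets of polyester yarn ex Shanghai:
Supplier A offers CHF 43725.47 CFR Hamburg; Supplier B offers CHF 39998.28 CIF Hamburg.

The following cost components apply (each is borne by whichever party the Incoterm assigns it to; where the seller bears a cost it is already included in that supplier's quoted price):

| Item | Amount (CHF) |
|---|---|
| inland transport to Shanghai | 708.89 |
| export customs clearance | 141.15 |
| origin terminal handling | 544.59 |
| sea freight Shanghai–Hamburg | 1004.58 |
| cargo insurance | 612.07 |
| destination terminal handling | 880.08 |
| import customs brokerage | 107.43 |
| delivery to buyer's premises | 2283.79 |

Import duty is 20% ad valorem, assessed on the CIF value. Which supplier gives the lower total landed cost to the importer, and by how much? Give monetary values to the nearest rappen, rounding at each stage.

Supplier A (CFR):
CIF value = CFR price + insurance = 43725.47 + 612.07 = 44337.54
Import duty = 44337.54 × 20% = 8867.51
Buyer bears (A): 612.07 + 880.08 + 107.43 + 2283.79 = 3883.37
Landed cost (A) = invoice 43725.47 + 3883.37 + duty 8867.51 = 56476.35
Supplier B (CIF):
The CIF price already equals the CIF value: 39998.28
Import duty = 39998.28 × 20% = 7999.66
Buyer bears (B): 880.08 + 107.43 + 2283.79 = 3271.30
Landed cost (B) = invoice 39998.28 + 3271.30 + duty 7999.66 = 51269.24
Difference = |56476.35 − 51269.24| = 5207.11

Supplier B is cheaper by CHF 5207.11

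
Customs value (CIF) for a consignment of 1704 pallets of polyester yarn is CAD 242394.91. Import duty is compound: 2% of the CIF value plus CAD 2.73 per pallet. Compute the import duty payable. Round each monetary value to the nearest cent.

Ad valorem component: 242394.91 × 2% = 4847.90
Specific component: 1704 × 2.73 = 4651.92
Import duty = 4847.90 + 4651.92 = 9499.82

Import duty: CAD 9499.82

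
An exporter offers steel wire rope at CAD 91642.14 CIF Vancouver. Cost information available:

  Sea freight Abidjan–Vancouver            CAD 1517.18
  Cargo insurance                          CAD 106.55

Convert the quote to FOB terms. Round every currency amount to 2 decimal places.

FOB price: CAD 90018.41

From CIF to FOB, the seller no longer bears: freight, insurance.
FOB price = 91642.14 − 1517.18 − 106.55 = 90018.41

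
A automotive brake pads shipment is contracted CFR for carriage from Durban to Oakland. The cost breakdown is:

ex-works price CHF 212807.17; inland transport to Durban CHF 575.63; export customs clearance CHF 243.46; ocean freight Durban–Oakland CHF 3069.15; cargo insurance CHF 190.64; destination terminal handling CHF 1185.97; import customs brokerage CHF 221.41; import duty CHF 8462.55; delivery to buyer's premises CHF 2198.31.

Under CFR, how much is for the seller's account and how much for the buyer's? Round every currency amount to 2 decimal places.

Seller: CHF 216695.41; buyer: CHF 12258.88

CFR: the seller pays costs through ocean freight to the destination port, but not insurance.
Seller's account: goods 212807.17 + inland to port 575.63 + export clearance 243.46 + freight 3069.15 = 216695.41
Buyer's account: insurance 190.64 + destination terminal 1185.97 + brokerage 221.41 + duty 8462.55 + delivery 2198.31 = 12258.88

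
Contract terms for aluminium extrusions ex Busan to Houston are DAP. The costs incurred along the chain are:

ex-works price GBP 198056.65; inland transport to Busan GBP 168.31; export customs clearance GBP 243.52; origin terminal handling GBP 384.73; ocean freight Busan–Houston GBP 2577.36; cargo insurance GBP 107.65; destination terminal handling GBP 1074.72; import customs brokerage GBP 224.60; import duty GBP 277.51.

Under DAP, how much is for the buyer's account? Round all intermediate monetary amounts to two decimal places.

DAP: the seller bears all costs to the named destination except import duty and clearance.
Seller's account: goods 198056.65 + inland to port 168.31 + export clearance 243.52 + origin terminal 384.73 + freight 2577.36 + insurance 107.65 + destination terminal 1074.72 = 202612.94
Buyer's account: brokerage 224.60 + duty 277.51 = 502.11

Buyer's account: GBP 502.11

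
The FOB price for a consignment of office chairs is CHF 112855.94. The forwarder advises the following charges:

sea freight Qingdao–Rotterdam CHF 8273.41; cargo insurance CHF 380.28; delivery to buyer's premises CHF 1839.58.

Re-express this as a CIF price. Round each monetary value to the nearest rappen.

Not relevant to the conversion: delivery — on the buyer under both terms; not part of either seller's price.
From FOB to CIF, the seller additionally bears: freight, insurance.
CIF price = 112855.94 + 8273.41 + 380.28 = 121509.63

CIF price: CHF 121509.63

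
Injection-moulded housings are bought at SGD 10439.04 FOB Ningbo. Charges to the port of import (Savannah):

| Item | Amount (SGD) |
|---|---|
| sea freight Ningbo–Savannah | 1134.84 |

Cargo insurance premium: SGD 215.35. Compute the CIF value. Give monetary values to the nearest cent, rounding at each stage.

CIF = FOB price + freight + insurance
CIF = 10439.04 + 1134.84 + 215.35 = 11789.23

CIF value: SGD 11789.23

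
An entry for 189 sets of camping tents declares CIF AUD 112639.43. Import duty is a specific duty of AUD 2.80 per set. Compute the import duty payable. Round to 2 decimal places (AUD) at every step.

Import duty = 189 × 2.80 = 529.20

Import duty: AUD 529.20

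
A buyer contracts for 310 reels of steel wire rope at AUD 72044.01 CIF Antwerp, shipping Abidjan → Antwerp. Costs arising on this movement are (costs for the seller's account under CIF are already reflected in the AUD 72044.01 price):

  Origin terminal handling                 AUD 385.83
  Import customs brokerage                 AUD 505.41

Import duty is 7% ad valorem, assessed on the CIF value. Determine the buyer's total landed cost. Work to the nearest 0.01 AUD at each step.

Total landed cost: AUD 77592.50

CIF: the seller pays costs through ocean freight and marine insurance to the destination port.
Already in the invoice (seller's account under CIF): origin terminal — exclude.
The CIF price already equals the CIF value: 72044.01
Import duty = 72044.01 × 7% = 5043.08
Buyer bears: brokerage 505.41 + duty 5043.08 = 5548.49
Landed cost = invoice 72044.01 + 5548.49 = 77592.50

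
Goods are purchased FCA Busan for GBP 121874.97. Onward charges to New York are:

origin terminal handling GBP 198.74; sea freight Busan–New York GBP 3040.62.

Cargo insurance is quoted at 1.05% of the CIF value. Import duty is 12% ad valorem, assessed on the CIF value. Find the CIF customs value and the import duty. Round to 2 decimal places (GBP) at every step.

Let C be the CIF value. C = FCA price + pre-shipment costs + freight + 1.05% × C
C − 1.05% × C = 121874.97 + 198.74 + 3040.62
0.9895 × C = 125114.33
C = 125114.33 / 0.9895 = 126441.97
Insurance premium = 1.05% × 126441.97 = 1327.64
Import duty = 126441.97 × 12% = 15173.04

CIF value: GBP 126441.97; import duty: GBP 15173.04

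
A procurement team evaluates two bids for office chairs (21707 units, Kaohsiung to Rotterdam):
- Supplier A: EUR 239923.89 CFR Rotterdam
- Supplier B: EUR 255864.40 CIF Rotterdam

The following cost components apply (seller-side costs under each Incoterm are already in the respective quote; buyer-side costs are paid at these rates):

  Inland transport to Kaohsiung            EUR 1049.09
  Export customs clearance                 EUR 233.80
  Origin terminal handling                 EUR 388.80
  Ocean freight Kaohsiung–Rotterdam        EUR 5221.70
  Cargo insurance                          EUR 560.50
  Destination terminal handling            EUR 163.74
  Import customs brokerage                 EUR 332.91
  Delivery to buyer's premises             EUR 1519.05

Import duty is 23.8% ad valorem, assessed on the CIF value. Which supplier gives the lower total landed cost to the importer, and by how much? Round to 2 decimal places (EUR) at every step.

Supplier A is cheaper by EUR 19040.46

Supplier A (CFR):
CIF value = CFR price + insurance = 239923.89 + 560.50 = 240484.39
Import duty = 240484.39 × 23.8% = 57235.28
Buyer bears (A): 560.50 + 163.74 + 332.91 + 1519.05 = 2576.20
Landed cost (A) = invoice 239923.89 + 2576.20 + duty 57235.28 = 299735.37
Supplier B (CIF):
The CIF price already equals the CIF value: 255864.40
Import duty = 255864.40 × 23.8% = 60895.73
Buyer bears (B): 163.74 + 332.91 + 1519.05 = 2015.70
Landed cost (B) = invoice 255864.40 + 2015.70 + duty 60895.73 = 318775.83
Difference = |299735.37 − 318775.83| = 19040.46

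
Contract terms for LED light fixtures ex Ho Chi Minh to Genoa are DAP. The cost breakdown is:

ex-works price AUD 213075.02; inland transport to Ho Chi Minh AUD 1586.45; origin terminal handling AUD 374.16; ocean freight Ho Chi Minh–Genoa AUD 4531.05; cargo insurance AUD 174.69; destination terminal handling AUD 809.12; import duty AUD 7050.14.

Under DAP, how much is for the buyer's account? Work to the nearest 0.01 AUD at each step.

DAP: the seller bears all costs to the named destination except import duty and clearance.
Seller's account: goods 213075.02 + inland to port 1586.45 + origin terminal 374.16 + freight 4531.05 + insurance 174.69 + destination terminal 809.12 = 220550.49
Buyer's account: duty 7050.14 = 7050.14

Buyer's account: AUD 7050.14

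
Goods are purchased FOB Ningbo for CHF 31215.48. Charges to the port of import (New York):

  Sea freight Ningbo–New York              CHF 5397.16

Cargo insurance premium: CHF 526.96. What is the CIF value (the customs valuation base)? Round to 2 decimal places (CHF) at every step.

CIF value: CHF 37139.60

CIF = FOB price + freight + insurance
CIF = 31215.48 + 5397.16 + 526.96 = 37139.60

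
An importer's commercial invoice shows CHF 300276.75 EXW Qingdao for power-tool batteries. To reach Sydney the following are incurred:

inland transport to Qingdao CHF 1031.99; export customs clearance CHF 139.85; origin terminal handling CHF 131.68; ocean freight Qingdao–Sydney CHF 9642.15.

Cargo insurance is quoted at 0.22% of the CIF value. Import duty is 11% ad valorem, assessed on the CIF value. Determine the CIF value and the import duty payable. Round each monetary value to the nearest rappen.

Let C be the CIF value. C = EXW price + pre-shipment costs + freight + 0.22% × C
C − 0.22% × C = 300276.75 + 1031.99 + 139.85 + 131.68 + 9642.15
0.9978 × C = 311222.42
C = 311222.42 / 0.9978 = 311908.62
Insurance premium = 0.22% × 311908.62 = 686.20
Import duty = 311908.62 × 11% = 34309.95

CIF value: CHF 311908.62; import duty: CHF 34309.95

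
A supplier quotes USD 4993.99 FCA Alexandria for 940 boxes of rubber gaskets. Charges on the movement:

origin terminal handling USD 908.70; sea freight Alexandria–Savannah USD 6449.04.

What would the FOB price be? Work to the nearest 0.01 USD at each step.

Not relevant to the conversion: freight — on the buyer under both terms; not part of either seller's price.
From FCA to FOB, the seller additionally bears: origin terminal.
FOB price = 4993.99 + 908.70 = 5902.69

FOB price: USD 5902.69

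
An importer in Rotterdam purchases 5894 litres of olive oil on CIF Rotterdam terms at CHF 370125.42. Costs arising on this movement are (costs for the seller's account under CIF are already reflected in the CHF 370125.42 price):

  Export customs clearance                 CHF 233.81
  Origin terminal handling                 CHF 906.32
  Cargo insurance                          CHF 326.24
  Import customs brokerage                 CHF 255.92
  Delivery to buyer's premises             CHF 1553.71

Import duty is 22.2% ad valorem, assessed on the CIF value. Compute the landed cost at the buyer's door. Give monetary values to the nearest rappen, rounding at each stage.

Total landed cost: CHF 454102.89

CIF: the seller pays costs through ocean freight and marine insurance to the destination port.
Already in the invoice (seller's account under CIF): export clearance, origin terminal, insurance — exclude.
The CIF price already equals the CIF value: 370125.42
Import duty = 370125.42 × 22.2% = 82167.84
Buyer bears: brokerage 255.92 + delivery 1553.71 + duty 82167.84 = 83977.47
Landed cost = invoice 370125.42 + 83977.47 = 454102.89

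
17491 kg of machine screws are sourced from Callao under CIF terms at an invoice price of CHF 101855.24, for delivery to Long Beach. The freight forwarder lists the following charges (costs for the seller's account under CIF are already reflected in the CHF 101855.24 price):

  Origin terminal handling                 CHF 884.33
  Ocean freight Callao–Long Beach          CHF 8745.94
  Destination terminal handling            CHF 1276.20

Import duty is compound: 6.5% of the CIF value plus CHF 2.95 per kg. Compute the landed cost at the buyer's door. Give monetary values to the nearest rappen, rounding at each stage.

CIF: the seller pays costs through ocean freight and marine insurance to the destination port.
Already in the invoice (seller's account under CIF): origin terminal, freight — exclude.
The CIF price already equals the CIF value: 101855.24
Ad valorem component: 101855.24 × 6.5% = 6620.59
Specific component: 17491 × 2.95 = 51598.45
Import duty = 6620.59 + 51598.45 = 58219.04
Buyer bears: destination terminal 1276.20 + duty 58219.04 = 59495.24
Landed cost = invoice 101855.24 + 59495.24 = 161350.48

Total landed cost: CHF 161350.48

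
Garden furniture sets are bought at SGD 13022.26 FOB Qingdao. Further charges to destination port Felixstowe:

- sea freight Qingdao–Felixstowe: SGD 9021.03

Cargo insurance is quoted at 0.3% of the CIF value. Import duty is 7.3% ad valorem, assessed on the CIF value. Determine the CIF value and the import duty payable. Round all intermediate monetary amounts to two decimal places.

Let C be the CIF value. C = FOB price + freight + 0.3% × C
C − 0.3% × C = 13022.26 + 9021.03
0.997 × C = 22043.29
C = 22043.29 / 0.997 = 22109.62
Insurance premium = 0.3% × 22109.62 = 66.33
Import duty = 22109.62 × 7.3% = 1614.00

CIF value: SGD 22109.62; import duty: SGD 1614.00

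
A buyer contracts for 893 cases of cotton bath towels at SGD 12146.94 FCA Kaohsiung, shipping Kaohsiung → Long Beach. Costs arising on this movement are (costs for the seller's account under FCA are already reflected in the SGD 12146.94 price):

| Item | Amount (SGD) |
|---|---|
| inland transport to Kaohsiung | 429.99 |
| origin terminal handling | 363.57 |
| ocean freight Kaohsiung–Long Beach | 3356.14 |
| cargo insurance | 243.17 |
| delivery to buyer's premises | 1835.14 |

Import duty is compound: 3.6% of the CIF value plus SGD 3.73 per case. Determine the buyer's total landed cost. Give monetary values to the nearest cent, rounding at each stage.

Total landed cost: SGD 21855.80

FCA: the seller delivers export-cleared goods to the carrier; the buyer bears costs from that point.
Already in the invoice (seller's account under FCA): inland to port — exclude.
CIF value = FCA price + origin terminal + freight + insurance = 12146.94 + 363.57 + 3356.14 + 243.17 = 16109.82
Ad valorem component: 16109.82 × 3.6% = 579.95
Specific component: 893 × 3.73 = 3330.89
Import duty = 579.95 + 3330.89 = 3910.84
Buyer bears: origin terminal 363.57 + freight 3356.14 + insurance 243.17 + delivery 1835.14 + duty 3910.84 = 9708.86
Landed cost = invoice 12146.94 + 9708.86 = 21855.80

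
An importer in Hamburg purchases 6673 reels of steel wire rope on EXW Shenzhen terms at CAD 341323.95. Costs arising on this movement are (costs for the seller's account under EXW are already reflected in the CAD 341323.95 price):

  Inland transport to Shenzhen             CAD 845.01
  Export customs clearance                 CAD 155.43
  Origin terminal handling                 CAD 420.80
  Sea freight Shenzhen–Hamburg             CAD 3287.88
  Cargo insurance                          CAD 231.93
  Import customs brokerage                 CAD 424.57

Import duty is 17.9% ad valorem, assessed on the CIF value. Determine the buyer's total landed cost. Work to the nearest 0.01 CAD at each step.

EXW: the seller makes goods available at their premises; the buyer bears all onward costs.
CIF value = EXW price + inland to port + export clearance + origin terminal + freight + insurance = 341323.95 + 845.01 + 155.43 + 420.80 + 3287.88 + 231.93 = 346265.00
Import duty = 346265.00 × 17.9% = 61981.44
Buyer bears: inland to port 845.01 + export clearance 155.43 + origin terminal 420.80 + freight 3287.88 + insurance 231.93 + brokerage 424.57 + duty 61981.44 = 67347.06
Landed cost = invoice 341323.95 + 67347.06 = 408671.01

Total landed cost: CAD 408671.01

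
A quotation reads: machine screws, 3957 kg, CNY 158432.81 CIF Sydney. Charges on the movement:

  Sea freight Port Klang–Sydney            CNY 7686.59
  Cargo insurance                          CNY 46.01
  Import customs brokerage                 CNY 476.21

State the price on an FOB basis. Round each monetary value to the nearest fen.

Not relevant to the conversion: brokerage — on the buyer under both terms; not part of either seller's price.
From CIF to FOB, the seller no longer bears: freight, insurance.
FOB price = 158432.81 − 7686.59 − 46.01 = 150700.21

FOB price: CNY 150700.21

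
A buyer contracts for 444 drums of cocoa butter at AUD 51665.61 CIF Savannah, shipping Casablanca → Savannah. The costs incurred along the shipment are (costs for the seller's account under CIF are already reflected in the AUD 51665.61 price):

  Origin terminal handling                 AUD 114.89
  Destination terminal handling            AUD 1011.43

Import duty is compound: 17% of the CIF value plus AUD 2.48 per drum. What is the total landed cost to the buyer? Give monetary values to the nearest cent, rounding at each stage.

Total landed cost: AUD 62561.31

CIF: the seller pays costs through ocean freight and marine insurance to the destination port.
Already in the invoice (seller's account under CIF): origin terminal — exclude.
The CIF price already equals the CIF value: 51665.61
Ad valorem component: 51665.61 × 17% = 8783.15
Specific component: 444 × 2.48 = 1101.12
Import duty = 8783.15 + 1101.12 = 9884.27
Buyer bears: destination terminal 1011.43 + duty 9884.27 = 10895.70
Landed cost = invoice 51665.61 + 10895.70 = 62561.31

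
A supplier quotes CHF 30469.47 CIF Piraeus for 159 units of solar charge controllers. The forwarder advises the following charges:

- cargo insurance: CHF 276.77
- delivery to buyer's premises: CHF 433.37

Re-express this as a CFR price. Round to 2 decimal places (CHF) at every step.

CFR price: CHF 30192.70

Not relevant to the conversion: delivery — on the buyer under both terms; not part of either seller's price.
From CIF to CFR, the seller no longer bears: insurance.
CFR price = 30469.47 − 276.77 = 30192.70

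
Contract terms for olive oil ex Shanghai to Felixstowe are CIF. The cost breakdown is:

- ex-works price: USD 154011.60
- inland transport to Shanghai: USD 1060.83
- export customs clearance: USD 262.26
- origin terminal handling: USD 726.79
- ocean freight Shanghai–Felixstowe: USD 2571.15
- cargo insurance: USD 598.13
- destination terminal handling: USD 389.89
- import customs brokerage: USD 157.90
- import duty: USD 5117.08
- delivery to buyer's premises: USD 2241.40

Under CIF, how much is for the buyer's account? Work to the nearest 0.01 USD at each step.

Buyer's account: USD 7906.27

CIF: the seller pays costs through ocean freight and marine insurance to the destination port.
Seller's account: goods 154011.60 + inland to port 1060.83 + export clearance 262.26 + origin terminal 726.79 + freight 2571.15 + insurance 598.13 = 159230.76
Buyer's account: destination terminal 389.89 + brokerage 157.90 + duty 5117.08 + delivery 2241.40 = 7906.27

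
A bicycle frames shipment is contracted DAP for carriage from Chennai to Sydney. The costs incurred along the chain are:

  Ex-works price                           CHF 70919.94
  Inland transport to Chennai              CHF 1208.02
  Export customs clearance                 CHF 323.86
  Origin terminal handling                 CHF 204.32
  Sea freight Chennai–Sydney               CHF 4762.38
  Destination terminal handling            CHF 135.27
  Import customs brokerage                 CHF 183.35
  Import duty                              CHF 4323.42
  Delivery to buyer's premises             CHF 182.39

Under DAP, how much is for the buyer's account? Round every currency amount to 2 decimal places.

DAP: the seller bears all costs to the named destination except import duty and clearance.
Seller's account: goods 70919.94 + inland to port 1208.02 + export clearance 323.86 + origin terminal 204.32 + freight 4762.38 + destination terminal 135.27 + delivery 182.39 = 77736.18
Buyer's account: brokerage 183.35 + duty 4323.42 = 4506.77

Buyer's account: CHF 4506.77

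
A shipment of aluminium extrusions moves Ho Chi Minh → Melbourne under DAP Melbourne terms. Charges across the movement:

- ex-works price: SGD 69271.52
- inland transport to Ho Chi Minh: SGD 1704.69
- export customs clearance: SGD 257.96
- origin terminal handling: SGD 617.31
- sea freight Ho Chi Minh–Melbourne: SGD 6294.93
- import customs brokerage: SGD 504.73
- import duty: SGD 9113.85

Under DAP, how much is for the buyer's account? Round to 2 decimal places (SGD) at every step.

Buyer's account: SGD 9618.58

DAP: the seller bears all costs to the named destination except import duty and clearance.
Seller's account: goods 69271.52 + inland to port 1704.69 + export clearance 257.96 + origin terminal 617.31 + freight 6294.93 = 78146.41
Buyer's account: brokerage 504.73 + duty 9113.85 = 9618.58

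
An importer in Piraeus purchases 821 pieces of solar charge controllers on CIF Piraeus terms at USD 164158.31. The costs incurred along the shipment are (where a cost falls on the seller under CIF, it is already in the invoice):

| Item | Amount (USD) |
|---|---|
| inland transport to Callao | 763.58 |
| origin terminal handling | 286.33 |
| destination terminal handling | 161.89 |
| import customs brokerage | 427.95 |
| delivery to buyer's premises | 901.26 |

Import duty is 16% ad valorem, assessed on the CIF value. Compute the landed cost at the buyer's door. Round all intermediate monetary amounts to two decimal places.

Total landed cost: USD 191914.74

CIF: the seller pays costs through ocean freight and marine insurance to the destination port.
Already in the invoice (seller's account under CIF): inland to port, origin terminal — exclude.
The CIF price already equals the CIF value: 164158.31
Import duty = 164158.31 × 16% = 26265.33
Buyer bears: destination terminal 161.89 + brokerage 427.95 + delivery 901.26 + duty 26265.33 = 27756.43
Landed cost = invoice 164158.31 + 27756.43 = 191914.74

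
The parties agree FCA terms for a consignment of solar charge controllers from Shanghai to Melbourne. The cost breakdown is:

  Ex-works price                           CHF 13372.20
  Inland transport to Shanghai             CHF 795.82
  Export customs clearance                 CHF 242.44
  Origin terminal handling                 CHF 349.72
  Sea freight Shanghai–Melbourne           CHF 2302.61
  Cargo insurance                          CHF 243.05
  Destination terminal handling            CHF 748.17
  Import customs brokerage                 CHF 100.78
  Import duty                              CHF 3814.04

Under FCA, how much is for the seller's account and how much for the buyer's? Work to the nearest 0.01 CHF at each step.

Seller: CHF 14410.46; buyer: CHF 7558.37

FCA: the seller delivers export-cleared goods to the carrier; the buyer bears costs from that point.
Seller's account: goods 13372.20 + inland to port 795.82 + export clearance 242.44 = 14410.46
Buyer's account: origin terminal 349.72 + freight 2302.61 + insurance 243.05 + destination terminal 748.17 + brokerage 100.78 + duty 3814.04 = 7558.37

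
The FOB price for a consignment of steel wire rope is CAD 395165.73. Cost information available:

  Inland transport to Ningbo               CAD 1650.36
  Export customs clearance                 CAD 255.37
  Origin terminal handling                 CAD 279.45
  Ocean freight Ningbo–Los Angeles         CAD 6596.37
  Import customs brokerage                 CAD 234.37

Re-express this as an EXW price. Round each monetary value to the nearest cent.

EXW price: CAD 392980.55

Not relevant to the conversion: brokerage, freight — on the buyer under both terms; not part of either seller's price.
From FOB to EXW, the seller no longer bears: inland to port, export clearance, origin terminal.
EXW price = 395165.73 − 1650.36 − 255.37 − 279.45 = 392980.55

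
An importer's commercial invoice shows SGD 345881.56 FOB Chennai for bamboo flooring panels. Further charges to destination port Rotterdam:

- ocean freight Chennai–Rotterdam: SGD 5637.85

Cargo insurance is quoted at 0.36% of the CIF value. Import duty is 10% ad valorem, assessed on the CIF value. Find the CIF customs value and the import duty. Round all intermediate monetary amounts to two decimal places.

Let C be the CIF value. C = FOB price + freight + 0.36% × C
C − 0.36% × C = 345881.56 + 5637.85
0.9964 × C = 351519.41
C = 351519.41 / 0.9964 = 352789.45
Insurance premium = 0.36% × 352789.45 = 1270.04
Import duty = 352789.45 × 10% = 35278.95

CIF value: SGD 352789.45; import duty: SGD 35278.95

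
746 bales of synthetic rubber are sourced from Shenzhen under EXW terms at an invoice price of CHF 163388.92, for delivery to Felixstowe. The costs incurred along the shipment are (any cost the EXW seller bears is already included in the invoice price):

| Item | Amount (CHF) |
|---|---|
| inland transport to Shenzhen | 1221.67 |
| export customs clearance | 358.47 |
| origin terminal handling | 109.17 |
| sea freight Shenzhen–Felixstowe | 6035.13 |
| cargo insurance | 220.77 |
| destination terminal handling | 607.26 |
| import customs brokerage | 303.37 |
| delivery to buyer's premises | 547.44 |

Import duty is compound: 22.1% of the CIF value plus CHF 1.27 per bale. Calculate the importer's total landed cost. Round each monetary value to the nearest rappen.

Total landed cost: CHF 211604.46

EXW: the seller makes goods available at their premises; the buyer bears all onward costs.
CIF value = EXW price + inland to port + export clearance + origin terminal + freight + insurance = 163388.92 + 1221.67 + 358.47 + 109.17 + 6035.13 + 220.77 = 171334.13
Ad valorem component: 171334.13 × 22.1% = 37864.84
Specific component: 746 × 1.27 = 947.42
Import duty = 37864.84 + 947.42 = 38812.26
Buyer bears: inland to port 1221.67 + export clearance 358.47 + origin terminal 109.17 + freight 6035.13 + insurance 220.77 + destination terminal 607.26 + brokerage 303.37 + delivery 547.44 + duty 38812.26 = 48215.54
Landed cost = invoice 163388.92 + 48215.54 = 211604.46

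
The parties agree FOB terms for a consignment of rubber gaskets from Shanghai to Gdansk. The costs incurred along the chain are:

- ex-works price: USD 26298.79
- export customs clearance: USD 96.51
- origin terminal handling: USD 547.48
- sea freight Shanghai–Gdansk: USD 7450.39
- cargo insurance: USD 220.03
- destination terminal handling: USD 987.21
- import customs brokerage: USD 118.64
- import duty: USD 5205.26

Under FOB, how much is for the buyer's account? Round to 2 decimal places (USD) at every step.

Buyer's account: USD 13981.53

FOB: the seller bears costs until goods are on board at the origin port; the buyer bears freight, insurance and all costs thereafter.
Seller's account: goods 26298.79 + export clearance 96.51 + origin terminal 547.48 = 26942.78
Buyer's account: freight 7450.39 + insurance 220.03 + destination terminal 987.21 + brokerage 118.64 + duty 5205.26 = 13981.53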